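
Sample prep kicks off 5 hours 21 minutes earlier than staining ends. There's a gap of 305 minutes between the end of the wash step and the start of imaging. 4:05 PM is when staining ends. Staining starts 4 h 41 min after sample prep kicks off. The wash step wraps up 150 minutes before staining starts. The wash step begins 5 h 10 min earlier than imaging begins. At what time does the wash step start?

Sample prep starts at 4:05 PM − 321 min = 10:44 AM.
Staining starts at 10:44 AM + 281 min = 3:25 PM.
The wash step ends at 3:25 PM − 150 min = 12:55 PM.
Imaging starts at 12:55 PM + 305 min = 6:00 PM.
The wash step starts at 6:00 PM − 310 min = 12:50 PM.

12:50 PM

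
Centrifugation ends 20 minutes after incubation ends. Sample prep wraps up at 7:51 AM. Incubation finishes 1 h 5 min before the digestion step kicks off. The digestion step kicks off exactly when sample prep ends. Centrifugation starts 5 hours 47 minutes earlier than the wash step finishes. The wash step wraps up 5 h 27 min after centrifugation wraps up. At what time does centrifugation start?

6:46 AM

The digestion step starts at 7:51 AM.
Incubation ends at 7:51 AM − 65 min = 6:46 AM.
Centrifugation ends at 6:46 AM + 20 min = 7:06 AM.
The wash step ends at 7:06 AM + 327 min = 12:33 PM.
Centrifugation starts at 12:33 PM − 347 min = 6:46 AM.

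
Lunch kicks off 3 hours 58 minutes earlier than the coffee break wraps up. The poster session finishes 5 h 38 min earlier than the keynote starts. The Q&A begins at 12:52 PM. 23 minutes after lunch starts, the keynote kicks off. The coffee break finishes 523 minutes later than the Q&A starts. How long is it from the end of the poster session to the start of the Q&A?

The coffee break ends at 12:52 PM + 523 min = 9:35 PM.
Lunch starts at 9:35 PM − 238 min = 5:37 PM.
The keynote starts at 5:37 PM + 23 min = 6:00 PM.
The poster session ends at 6:00 PM − 338 min = 12:22 PM.
From 12:22 PM to 12:52 PM is 30 minutes.

30 minutes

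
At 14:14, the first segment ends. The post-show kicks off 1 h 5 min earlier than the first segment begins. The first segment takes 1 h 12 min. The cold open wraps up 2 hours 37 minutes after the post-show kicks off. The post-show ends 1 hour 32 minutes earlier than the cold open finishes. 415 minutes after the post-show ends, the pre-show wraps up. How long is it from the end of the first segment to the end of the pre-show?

The first segment starts at 14:14 − 72 min = 13:02.
The post-show starts at 13:02 − 65 min = 11:57.
The cold open ends at 11:57 + 157 min = 14:34.
The post-show ends at 14:34 − 92 min = 13:02.
The pre-show ends at 13:02 + 415 min = 19:57.
From 14:14 to 19:57 is 5 hours 43 minutes.

5 hours 43 minutes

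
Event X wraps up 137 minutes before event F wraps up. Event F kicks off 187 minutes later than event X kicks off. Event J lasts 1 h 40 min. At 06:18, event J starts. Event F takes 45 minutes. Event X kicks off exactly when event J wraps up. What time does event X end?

09:33

Event J ends at 06:18 + 100 min = 07:58.
So event X starts at 07:58.
Event F starts at 07:58 + 187 min = 11:05.
Event F ends at 11:05 + 45 min = 11:50.
Event X ends at 11:50 − 137 min = 09:33.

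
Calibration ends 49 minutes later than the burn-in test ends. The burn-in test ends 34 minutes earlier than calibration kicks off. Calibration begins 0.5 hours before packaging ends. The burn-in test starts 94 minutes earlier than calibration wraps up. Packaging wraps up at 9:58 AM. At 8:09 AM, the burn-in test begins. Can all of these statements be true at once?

Yes

Calibration starts at 9:58 AM − 30 min = 9:28 AM.
The burn-in test ends at 9:28 AM − 34 min = 8:54 AM.
Calibration ends at 8:54 AM + 49 min = 9:43 AM.
The burn-in test starts at 9:43 AM − 94 min = 8:09 AM.
That matches the stated 8:09 AM, so the schedule is consistent.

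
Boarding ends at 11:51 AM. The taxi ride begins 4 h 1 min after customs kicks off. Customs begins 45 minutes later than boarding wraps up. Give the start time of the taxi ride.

4:37 PM

Customs starts at 11:51 AM + 45 min = 12:36 PM.
The taxi ride starts at 12:36 PM + 241 min = 4:37 PM.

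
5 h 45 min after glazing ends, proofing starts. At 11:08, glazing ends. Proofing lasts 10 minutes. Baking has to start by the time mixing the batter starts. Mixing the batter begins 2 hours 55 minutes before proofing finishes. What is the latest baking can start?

14:08

Proofing starts at 11:08 + 345 min = 16:53.
Proofing ends at 16:53 + 10 min = 17:03.
Mixing the batter starts at 17:03 − 175 min = 14:08.
Baking is bounded by mixing the batter, so the latest it can start is 14:08.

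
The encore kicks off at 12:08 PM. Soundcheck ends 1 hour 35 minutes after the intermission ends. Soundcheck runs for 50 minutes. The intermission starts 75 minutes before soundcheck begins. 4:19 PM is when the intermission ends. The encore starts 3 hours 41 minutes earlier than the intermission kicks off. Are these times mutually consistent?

Soundcheck ends at 4:19 PM + 95 min = 5:54 PM.
Soundcheck starts at 5:54 PM − 50 min = 5:04 PM.
The intermission starts at 5:04 PM − 75 min = 3:49 PM.
The encore starts at 3:49 PM − 221 min = 12:08 PM.
That matches the stated 12:08 PM, so the schedule is consistent.

Yes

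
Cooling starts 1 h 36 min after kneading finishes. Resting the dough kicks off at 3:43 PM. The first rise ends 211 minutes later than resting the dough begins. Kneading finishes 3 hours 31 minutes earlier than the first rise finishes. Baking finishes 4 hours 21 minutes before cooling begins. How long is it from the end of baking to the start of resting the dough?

The first rise ends at 3:43 PM + 211 min = 7:14 PM.
Kneading ends at 7:14 PM − 211 min = 3:43 PM.
Cooling starts at 3:43 PM + 96 min = 5:19 PM.
Baking ends at 5:19 PM − 261 min = 12:58 PM.
From 12:58 PM to 3:43 PM is 2 hours 45 minutes.

2 hours 45 minutes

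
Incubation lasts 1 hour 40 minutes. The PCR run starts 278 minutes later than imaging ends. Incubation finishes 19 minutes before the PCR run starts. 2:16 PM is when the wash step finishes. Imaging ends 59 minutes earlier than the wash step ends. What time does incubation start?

3:56 PM

Imaging ends at 2:16 PM − 59 min = 1:17 PM.
The PCR run starts at 1:17 PM + 278 min = 5:55 PM.
Incubation ends at 5:55 PM − 19 min = 5:36 PM.
Incubation starts at 5:36 PM − 100 min = 3:56 PM.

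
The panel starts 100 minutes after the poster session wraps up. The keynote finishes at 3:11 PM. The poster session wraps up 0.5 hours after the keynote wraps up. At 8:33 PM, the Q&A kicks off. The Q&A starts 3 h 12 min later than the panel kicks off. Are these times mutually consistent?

Yes

The poster session ends at 3:11 PM + 30 min = 3:41 PM.
The panel starts at 3:41 PM + 100 min = 5:21 PM.
The Q&A starts at 5:21 PM + 192 min = 8:33 PM.
That matches the stated 8:33 PM, so the schedule is consistent.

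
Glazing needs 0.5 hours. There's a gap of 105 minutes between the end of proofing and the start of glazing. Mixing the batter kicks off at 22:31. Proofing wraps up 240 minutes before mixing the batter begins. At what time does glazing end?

20:46

Proofing ends at 22:31 − 240 min = 18:31.
Glazing starts at 18:31 + 105 min = 20:16.
Glazing ends at 20:16 + 30 min = 20:46.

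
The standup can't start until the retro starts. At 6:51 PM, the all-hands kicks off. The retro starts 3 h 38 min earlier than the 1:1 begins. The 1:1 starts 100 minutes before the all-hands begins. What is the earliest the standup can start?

The 1:1 starts at 6:51 PM − 100 min = 5:11 PM.
The retro starts at 5:11 PM − 218 min = 1:33 PM.
The standup is bounded by the retro, so the earliest it can start is 1:33 PM.

1:33 PM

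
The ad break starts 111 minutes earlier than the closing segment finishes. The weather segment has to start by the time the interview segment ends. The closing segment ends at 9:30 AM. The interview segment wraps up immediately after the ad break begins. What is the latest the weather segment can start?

The ad break starts at 9:30 AM − 111 min = 7:39 AM.
So the interview segment ends at 7:39 AM.
The weather segment is bounded by the interview segment, so the latest it can start is 7:39 AM.

7:39 AM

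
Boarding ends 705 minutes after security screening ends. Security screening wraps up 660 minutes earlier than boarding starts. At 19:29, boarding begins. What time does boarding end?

20:14

Security screening ends at 19:29 − 660 min = 08:29.
Boarding ends at 08:29 + 705 min = 20:14.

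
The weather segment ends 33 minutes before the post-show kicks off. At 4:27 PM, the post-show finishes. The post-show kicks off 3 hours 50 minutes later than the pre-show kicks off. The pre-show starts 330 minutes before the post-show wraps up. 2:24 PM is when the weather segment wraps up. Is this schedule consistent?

The pre-show starts at 4:27 PM − 330 min = 10:57 AM.
The post-show starts at 10:57 AM + 230 min = 2:47 PM.
The weather segment ends at 2:47 PM − 33 min = 2:14 PM.
But the weather segment is also said to end at 2:24 PM — a 10-minute conflict.

No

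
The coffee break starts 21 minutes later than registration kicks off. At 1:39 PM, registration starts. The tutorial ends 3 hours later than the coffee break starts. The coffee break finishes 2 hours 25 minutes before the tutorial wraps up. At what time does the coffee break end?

2:35 PM

The coffee break starts at 1:39 PM + 21 min = 2:00 PM.
The tutorial ends at 2:00 PM + 180 min = 5:00 PM.
The coffee break ends at 5:00 PM − 145 min = 2:35 PM.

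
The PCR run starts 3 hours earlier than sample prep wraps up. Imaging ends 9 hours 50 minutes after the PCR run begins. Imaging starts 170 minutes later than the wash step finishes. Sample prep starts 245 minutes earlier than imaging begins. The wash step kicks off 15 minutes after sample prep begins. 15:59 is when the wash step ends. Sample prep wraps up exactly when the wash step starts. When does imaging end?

Imaging starts at 15:59 + 170 min = 18:49.
Sample prep starts at 18:49 − 245 min = 14:44.
The wash step starts at 14:44 + 15 min = 14:59.
So sample prep ends at 14:59.
The PCR run starts at 14:59 − 180 min = 11:59.
Imaging ends at 11:59 + 590 min = 21:49.

21:49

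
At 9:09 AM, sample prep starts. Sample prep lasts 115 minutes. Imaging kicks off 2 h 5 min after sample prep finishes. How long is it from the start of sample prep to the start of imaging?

Sample prep ends at 9:09 AM + 115 min = 11:04 AM.
Imaging starts at 11:04 AM + 125 min = 1:09 PM.
From 9:09 AM to 1:09 PM is 240 minutes.

240 minutes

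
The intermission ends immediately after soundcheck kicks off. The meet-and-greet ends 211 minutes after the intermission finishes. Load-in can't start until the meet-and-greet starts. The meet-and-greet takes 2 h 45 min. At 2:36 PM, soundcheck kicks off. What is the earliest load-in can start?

The intermission ends at 2:36 PM.
The meet-and-greet ends at 2:36 PM + 211 min = 6:07 PM.
The meet-and-greet starts at 6:07 PM − 165 min = 3:22 PM.
Load-in is bounded by the meet-and-greet, so the earliest it can start is 3:22 PM.

3:22 PM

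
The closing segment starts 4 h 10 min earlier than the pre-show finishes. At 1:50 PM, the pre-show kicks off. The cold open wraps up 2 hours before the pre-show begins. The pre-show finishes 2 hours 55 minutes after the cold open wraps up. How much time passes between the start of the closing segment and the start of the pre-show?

3 hours 15 minutes

The cold open ends at 1:50 PM − 120 min = 11:50 AM.
The pre-show ends at 11:50 AM + 175 min = 2:45 PM.
The closing segment starts at 2:45 PM − 250 min = 10:35 AM.
From 10:35 AM to 1:50 PM is 3 hours 15 minutes.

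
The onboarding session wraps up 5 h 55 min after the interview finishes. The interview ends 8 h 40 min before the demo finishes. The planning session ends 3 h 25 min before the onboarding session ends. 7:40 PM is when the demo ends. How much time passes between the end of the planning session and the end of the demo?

The interview ends at 7:40 PM − 520 min = 11:00 AM.
The onboarding session ends at 11:00 AM + 355 min = 4:55 PM.
The planning session ends at 4:55 PM − 205 min = 1:30 PM.
From 1:30 PM to 7:40 PM is 6 hours 10 minutes.

6 hours 10 minutes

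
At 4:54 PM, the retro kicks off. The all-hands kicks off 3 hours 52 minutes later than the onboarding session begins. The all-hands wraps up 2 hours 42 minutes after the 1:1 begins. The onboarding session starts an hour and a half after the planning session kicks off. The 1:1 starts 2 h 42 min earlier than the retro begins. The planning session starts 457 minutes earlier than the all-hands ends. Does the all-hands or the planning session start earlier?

The 1:1 starts at 4:54 PM − 162 min = 2:12 PM.
The all-hands ends at 2:12 PM + 162 min = 4:54 PM.
The planning session starts at 4:54 PM − 457 min = 9:17 AM.
The onboarding session starts at 9:17 AM + 90 min = 10:47 AM.
The all-hands starts at 10:47 AM + 232 min = 2:39 PM.
The all-hands starts at 2:39 PM and the planning session starts at 9:17 AM, so the planning session is first.

the planning session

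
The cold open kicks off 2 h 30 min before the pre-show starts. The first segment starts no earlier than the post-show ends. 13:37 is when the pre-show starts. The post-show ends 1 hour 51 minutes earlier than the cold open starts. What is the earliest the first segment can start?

The cold open starts at 13:37 − 150 min = 11:07.
The post-show ends at 11:07 − 111 min = 09:16.
The first segment is bounded by the post-show, so the earliest it can start is 09:16.

09:16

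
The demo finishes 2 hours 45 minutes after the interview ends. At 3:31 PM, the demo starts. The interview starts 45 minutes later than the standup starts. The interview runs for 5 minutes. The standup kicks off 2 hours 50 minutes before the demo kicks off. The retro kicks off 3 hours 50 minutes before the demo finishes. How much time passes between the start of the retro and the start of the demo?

185 minutes

The standup starts at 3:31 PM − 170 min = 12:41 PM.
The interview starts at 12:41 PM + 45 min = 1:26 PM.
The interview ends at 1:26 PM + 5 min = 1:31 PM.
The demo ends at 1:31 PM + 165 min = 4:16 PM.
The retro starts at 4:16 PM − 230 min = 12:26 PM.
From 12:26 PM to 3:31 PM is 185 minutes.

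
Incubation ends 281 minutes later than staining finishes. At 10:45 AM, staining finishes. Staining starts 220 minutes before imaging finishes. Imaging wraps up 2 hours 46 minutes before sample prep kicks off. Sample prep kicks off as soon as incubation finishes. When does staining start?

Incubation ends at 10:45 AM + 281 min = 3:26 PM.
So sample prep starts at 3:26 PM.
Imaging ends at 3:26 PM − 166 min = 12:40 PM.
Staining starts at 12:40 PM − 220 min = 9:00 AM.

9:00 AM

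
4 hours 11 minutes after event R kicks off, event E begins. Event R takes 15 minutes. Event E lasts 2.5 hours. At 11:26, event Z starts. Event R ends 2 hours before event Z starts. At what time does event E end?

Event R ends at 11:26 − 120 min = 09:26.
Event R starts at 09:26 − 15 min = 09:11.
Event E starts at 09:11 + 251 min = 13:22.
Event E ends at 13:22 + 150 min = 15:52.

15:52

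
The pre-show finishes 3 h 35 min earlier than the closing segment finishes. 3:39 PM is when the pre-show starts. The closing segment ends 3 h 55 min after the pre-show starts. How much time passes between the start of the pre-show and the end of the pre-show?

20 minutes

The closing segment ends at 3:39 PM + 235 min = 7:34 PM.
The pre-show ends at 7:34 PM − 215 min = 3:59 PM.
From 3:39 PM to 3:59 PM is 20 minutes.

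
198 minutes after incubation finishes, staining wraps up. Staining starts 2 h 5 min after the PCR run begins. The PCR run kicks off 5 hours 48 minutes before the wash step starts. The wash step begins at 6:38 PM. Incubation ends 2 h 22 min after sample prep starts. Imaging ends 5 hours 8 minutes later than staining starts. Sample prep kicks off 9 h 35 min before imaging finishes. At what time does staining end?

4:08 PM

The PCR run starts at 6:38 PM − 348 min = 12:50 PM.
Staining starts at 12:50 PM + 125 min = 2:55 PM.
Imaging ends at 2:55 PM + 308 min = 8:03 PM.
Sample prep starts at 8:03 PM − 575 min = 10:28 AM.
Incubation ends at 10:28 AM + 142 min = 12:50 PM.
Staining ends at 12:50 PM + 198 min = 4:08 PM.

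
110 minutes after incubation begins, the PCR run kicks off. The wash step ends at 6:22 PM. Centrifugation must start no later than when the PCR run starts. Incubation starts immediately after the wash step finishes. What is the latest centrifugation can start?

Incubation starts at 6:22 PM.
The PCR run starts at 6:22 PM + 110 min = 8:12 PM.
Centrifugation is bounded by the PCR run, so the latest it can start is 8:12 PM.

8:12 PM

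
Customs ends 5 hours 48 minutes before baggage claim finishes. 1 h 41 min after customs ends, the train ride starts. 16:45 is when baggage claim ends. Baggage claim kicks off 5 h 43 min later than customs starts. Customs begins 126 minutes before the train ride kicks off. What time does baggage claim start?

16:15

Customs ends at 16:45 − 348 min = 10:57.
The train ride starts at 10:57 + 101 min = 12:38.
Customs starts at 12:38 − 126 min = 10:32.
Baggage claim starts at 10:32 + 343 min = 16:15.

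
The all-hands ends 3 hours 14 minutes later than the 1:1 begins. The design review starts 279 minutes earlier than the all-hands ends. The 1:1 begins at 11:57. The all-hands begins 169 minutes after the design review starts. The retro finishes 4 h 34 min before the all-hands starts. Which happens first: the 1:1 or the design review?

The all-hands ends at 11:57 + 194 min = 15:11.
The design review starts at 15:11 − 279 min = 10:32.
The 1:1 starts at 11:57 and the design review starts at 10:32, so the design review is first.

the design review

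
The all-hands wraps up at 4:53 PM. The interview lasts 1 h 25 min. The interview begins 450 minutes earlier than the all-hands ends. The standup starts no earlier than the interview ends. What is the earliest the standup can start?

The interview starts at 4:53 PM − 450 min = 9:23 AM.
The interview ends at 9:23 AM + 85 min = 10:48 AM.
The standup is bounded by the interview, so the earliest it can start is 10:48 AM.

10:48 AM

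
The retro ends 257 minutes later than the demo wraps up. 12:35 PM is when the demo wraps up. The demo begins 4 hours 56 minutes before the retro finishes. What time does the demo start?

The retro ends at 12:35 PM + 257 min = 4:52 PM.
The demo starts at 4:52 PM − 296 min = 11:56 AM.

11:56 AM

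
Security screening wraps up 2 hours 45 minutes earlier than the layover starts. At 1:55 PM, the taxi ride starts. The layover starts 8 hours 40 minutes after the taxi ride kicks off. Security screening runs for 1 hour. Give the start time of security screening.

The layover starts at 1:55 PM + 520 min = 10:35 PM.
Security screening ends at 10:35 PM − 165 min = 7:50 PM.
Security screening starts at 7:50 PM − 60 min = 6:50 PM.

6:50 PM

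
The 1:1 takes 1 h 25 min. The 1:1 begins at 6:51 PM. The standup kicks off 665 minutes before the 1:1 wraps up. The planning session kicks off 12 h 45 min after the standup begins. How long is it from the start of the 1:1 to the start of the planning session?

185 minutes

The 1:1 ends at 6:51 PM + 85 min = 8:16 PM.
The standup starts at 8:16 PM − 665 min = 9:11 AM.
The planning session starts at 9:11 AM + 765 min = 9:56 PM.
From 6:51 PM to 9:56 PM is 185 minutes.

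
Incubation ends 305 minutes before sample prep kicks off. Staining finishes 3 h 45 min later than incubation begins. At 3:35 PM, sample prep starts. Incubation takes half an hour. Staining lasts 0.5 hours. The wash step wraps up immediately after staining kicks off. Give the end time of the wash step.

1:15 PM

Incubation ends at 3:35 PM − 305 min = 10:30 AM.
Incubation starts at 10:30 AM − 30 min = 10:00 AM.
Staining ends at 10:00 AM + 225 min = 1:45 PM.
Staining starts at 1:45 PM − 30 min = 1:15 PM.
So the wash step ends at 1:15 PM.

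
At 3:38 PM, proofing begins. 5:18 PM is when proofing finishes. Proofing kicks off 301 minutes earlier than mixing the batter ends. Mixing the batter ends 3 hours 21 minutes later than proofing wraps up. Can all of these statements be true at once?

Yes

Mixing the batter ends at 5:18 PM + 201 min = 8:39 PM.
Proofing starts at 8:39 PM − 301 min = 3:38 PM.
That matches the stated 3:38 PM, so the schedule is consistent.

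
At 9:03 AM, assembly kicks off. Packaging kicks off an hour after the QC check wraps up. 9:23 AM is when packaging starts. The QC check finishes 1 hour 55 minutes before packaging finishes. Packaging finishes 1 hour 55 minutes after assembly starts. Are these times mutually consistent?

Packaging ends at 9:03 AM + 115 min = 10:58 AM.
The QC check ends at 10:58 AM − 115 min = 9:03 AM.
Packaging starts at 9:03 AM + 60 min = 10:03 AM.
But packaging is also said to start at 9:23 AM — a 40-minute conflict.

No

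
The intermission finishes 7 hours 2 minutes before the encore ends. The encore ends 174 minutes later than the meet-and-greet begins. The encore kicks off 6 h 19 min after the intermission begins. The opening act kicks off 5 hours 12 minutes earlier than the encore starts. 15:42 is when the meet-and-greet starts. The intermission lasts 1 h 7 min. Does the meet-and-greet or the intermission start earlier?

The encore ends at 15:42 + 174 min = 18:36.
The intermission ends at 18:36 − 422 min = 11:34.
The intermission starts at 11:34 − 67 min = 10:27.
The meet-and-greet starts at 15:42 and the intermission starts at 10:27, so the intermission is first.

the intermission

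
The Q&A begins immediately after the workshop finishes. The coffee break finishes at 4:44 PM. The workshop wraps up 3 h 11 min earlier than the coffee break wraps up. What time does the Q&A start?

The workshop ends at 4:44 PM − 191 min = 1:33 PM.
So the Q&A starts at 1:33 PM.

1:33 PM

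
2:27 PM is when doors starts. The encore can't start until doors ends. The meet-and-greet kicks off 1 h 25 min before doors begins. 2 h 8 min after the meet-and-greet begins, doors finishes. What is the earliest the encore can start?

The meet-and-greet starts at 2:27 PM − 85 min = 1:02 PM.
Doors ends at 1:02 PM + 128 min = 3:10 PM.
The encore is bounded by doors, so the earliest it can start is 3:10 PM.

3:10 PM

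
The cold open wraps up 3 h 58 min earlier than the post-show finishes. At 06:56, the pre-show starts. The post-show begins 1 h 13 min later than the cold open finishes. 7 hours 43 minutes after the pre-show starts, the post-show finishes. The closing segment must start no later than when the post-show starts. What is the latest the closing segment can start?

11:54

The post-show ends at 06:56 + 463 min = 14:39.
The cold open ends at 14:39 − 238 min = 10:41.
The post-show starts at 10:41 + 73 min = 11:54.
The closing segment is bounded by the post-show, so the latest it can start is 11:54.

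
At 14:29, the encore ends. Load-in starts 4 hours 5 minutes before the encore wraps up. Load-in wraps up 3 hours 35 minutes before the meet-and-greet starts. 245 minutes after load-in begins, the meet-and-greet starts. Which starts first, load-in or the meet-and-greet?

load-in

Load-in starts at 14:29 − 245 min = 10:24.
The meet-and-greet starts at 10:24 + 245 min = 14:29.
Load-in starts at 10:24 and the meet-and-greet starts at 14:29, so load-in is first.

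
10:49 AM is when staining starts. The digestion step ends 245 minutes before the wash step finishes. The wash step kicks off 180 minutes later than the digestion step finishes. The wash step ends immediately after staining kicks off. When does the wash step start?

The wash step ends at 10:49 AM.
The digestion step ends at 10:49 AM − 245 min = 6:44 AM.
The wash step starts at 6:44 AM + 180 min = 9:44 AM.

9:44 AM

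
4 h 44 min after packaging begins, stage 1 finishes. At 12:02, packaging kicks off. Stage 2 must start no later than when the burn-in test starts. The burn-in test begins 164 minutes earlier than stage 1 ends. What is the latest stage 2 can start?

Stage 1 ends at 12:02 + 284 min = 16:46.
The burn-in test starts at 16:46 − 164 min = 14:02.
Stage 2 is bounded by the burn-in test, so the latest it can start is 14:02.

14:02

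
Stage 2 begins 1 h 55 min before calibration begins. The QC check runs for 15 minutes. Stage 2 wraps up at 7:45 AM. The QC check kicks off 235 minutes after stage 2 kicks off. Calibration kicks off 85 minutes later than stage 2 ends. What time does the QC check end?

Calibration starts at 7:45 AM + 85 min = 9:10 AM.
Stage 2 starts at 9:10 AM − 115 min = 7:15 AM.
The QC check starts at 7:15 AM + 235 min = 11:10 AM.
The QC check ends at 11:10 AM + 15 min = 11:25 AM.

11:25 AM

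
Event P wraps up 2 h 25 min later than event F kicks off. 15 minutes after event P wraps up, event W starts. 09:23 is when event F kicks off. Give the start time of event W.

Event P ends at 09:23 + 145 min = 11:48.
Event W starts at 11:48 + 15 min = 12:03.

12:03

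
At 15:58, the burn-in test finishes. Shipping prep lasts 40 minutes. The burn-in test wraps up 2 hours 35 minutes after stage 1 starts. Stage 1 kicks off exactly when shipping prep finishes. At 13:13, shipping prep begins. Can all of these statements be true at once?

No

Shipping prep ends at 13:13 + 40 min = 13:53.
So stage 1 starts at 13:53.
The burn-in test ends at 13:53 + 155 min = 16:28.
But the burn-in test is also said to end at 15:58 — a 30-minute conflict.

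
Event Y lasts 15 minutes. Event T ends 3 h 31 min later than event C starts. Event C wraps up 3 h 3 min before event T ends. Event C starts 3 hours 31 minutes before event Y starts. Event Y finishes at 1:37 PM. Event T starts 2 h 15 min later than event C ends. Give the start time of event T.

12:34 PM

Event Y starts at 1:37 PM − 15 min = 1:22 PM.
Event C starts at 1:22 PM − 211 min = 9:51 AM.
Event T ends at 9:51 AM + 211 min = 1:22 PM.
Event C ends at 1:22 PM − 183 min = 10:19 AM.
Event T starts at 10:19 AM + 135 min = 12:34 PM.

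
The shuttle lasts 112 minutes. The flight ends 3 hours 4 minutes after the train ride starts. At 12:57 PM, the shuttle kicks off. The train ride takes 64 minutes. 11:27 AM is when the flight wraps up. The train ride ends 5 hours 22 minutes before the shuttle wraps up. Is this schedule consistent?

The shuttle ends at 12:57 PM + 112 min = 2:49 PM.
The train ride ends at 2:49 PM − 322 min = 9:27 AM.
The train ride starts at 9:27 AM − 64 min = 8:23 AM.
The flight ends at 8:23 AM + 184 min = 11:27 AM.
That matches the stated 11:27 AM, so the schedule is consistent.

Yes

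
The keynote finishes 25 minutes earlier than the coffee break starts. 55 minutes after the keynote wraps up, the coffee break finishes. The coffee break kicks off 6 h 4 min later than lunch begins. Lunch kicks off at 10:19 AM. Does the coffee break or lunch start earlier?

lunch

The coffee break starts at 10:19 AM + 364 min = 4:23 PM.
The coffee break starts at 4:23 PM and lunch starts at 10:19 AM, so lunch is first.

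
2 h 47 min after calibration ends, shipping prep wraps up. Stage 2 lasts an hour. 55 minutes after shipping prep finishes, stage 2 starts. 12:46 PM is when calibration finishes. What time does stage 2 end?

Shipping prep ends at 12:46 PM + 167 min = 3:33 PM.
Stage 2 starts at 3:33 PM + 55 min = 4:28 PM.
Stage 2 ends at 4:28 PM + 60 min = 5:28 PM.

5:28 PM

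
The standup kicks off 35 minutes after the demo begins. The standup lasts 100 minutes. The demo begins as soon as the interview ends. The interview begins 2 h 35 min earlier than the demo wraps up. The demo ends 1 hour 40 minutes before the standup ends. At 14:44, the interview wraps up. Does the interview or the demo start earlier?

the interview

The demo starts at 14:44.
The standup starts at 14:44 + 35 min = 15:19.
The standup ends at 15:19 + 100 min = 16:59.
The demo ends at 16:59 − 100 min = 15:19.
The interview starts at 15:19 − 155 min = 12:44.
The interview starts at 12:44 and the demo starts at 14:44, so the interview is first.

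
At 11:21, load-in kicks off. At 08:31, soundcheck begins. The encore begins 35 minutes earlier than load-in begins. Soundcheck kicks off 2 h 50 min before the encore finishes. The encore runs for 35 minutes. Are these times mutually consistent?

Yes

The encore starts at 11:21 − 35 min = 10:46.
The encore ends at 10:46 + 35 min = 11:21.
Soundcheck starts at 11:21 − 170 min = 08:31.
That matches the stated 08:31, so the schedule is consistent.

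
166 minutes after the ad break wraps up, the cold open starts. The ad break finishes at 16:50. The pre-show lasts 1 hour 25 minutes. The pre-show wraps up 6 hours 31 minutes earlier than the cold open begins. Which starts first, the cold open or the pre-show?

The cold open starts at 16:50 + 166 min = 19:36.
The pre-show ends at 19:36 − 391 min = 13:05.
The pre-show starts at 13:05 − 85 min = 11:40.
The cold open starts at 19:36 and the pre-show starts at 11:40, so the pre-show is first.

the pre-show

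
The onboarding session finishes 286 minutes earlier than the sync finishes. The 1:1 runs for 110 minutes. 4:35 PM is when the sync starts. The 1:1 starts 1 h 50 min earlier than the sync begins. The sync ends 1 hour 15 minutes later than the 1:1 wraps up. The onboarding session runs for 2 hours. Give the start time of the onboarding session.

11:04 AM

The 1:1 starts at 4:35 PM − 110 min = 2:45 PM.
The 1:1 ends at 2:45 PM + 110 min = 4:35 PM.
The sync ends at 4:35 PM + 75 min = 5:50 PM.
The onboarding session ends at 5:50 PM − 286 min = 1:04 PM.
The onboarding session starts at 1:04 PM − 120 min = 11:04 AM.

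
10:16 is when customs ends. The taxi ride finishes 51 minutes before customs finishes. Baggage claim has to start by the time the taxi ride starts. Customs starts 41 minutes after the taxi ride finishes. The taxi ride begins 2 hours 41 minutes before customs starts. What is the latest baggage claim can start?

07:25

The taxi ride ends at 10:16 − 51 min = 09:25.
Customs starts at 09:25 + 41 min = 10:06.
The taxi ride starts at 10:06 − 161 min = 07:25.
Baggage claim is bounded by the taxi ride, so the latest it can start is 07:25.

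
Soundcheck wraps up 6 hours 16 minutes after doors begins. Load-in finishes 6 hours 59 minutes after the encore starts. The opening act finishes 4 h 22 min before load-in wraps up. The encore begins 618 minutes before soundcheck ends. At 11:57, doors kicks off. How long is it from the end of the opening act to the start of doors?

1 h 25 min

Soundcheck ends at 11:57 + 376 min = 18:13.
The encore starts at 18:13 − 618 min = 07:55.
Load-in ends at 07:55 + 419 min = 14:54.
The opening act ends at 14:54 − 262 min = 10:32.
From 10:32 to 11:57 is 1 h 25 min.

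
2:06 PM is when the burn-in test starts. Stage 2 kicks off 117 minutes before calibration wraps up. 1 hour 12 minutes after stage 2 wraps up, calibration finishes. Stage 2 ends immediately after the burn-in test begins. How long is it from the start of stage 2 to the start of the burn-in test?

Stage 2 ends at 2:06 PM.
Calibration ends at 2:06 PM + 72 min = 3:18 PM.
Stage 2 starts at 3:18 PM − 117 min = 1:21 PM.
From 1:21 PM to 2:06 PM is 45 minutes.

45 minutes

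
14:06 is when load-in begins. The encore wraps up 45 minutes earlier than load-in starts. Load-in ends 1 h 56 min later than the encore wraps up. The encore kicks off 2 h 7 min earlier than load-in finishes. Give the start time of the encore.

13:10

The encore ends at 14:06 − 45 min = 13:21.
Load-in ends at 13:21 + 116 min = 15:17.
The encore starts at 15:17 − 127 min = 13:10.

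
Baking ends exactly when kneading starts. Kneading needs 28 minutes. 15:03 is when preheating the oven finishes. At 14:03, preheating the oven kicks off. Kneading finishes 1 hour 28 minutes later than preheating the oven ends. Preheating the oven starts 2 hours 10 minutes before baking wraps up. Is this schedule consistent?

No

Kneading ends at 15:03 + 88 min = 16:31.
Kneading starts at 16:31 − 28 min = 16:03.
So baking ends at 16:03.
Preheating the oven starts at 16:03 − 130 min = 13:53.
But preheating the oven is also said to start at 14:03 — a 10-minute conflict.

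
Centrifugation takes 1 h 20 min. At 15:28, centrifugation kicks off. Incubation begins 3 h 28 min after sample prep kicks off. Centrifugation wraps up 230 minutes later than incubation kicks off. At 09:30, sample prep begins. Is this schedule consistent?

Yes

Incubation starts at 09:30 + 208 min = 12:58.
Centrifugation ends at 12:58 + 230 min = 16:48.
Centrifugation starts at 16:48 − 80 min = 15:28.
That matches the stated 15:28, so the schedule is consistent.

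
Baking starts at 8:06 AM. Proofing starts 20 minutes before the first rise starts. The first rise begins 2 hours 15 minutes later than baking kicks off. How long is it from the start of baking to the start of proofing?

1 hour 55 minutes

The first rise starts at 8:06 AM + 135 min = 10:21 AM.
Proofing starts at 10:21 AM − 20 min = 10:01 AM.
From 8:06 AM to 10:01 AM is 1 hour 55 minutes.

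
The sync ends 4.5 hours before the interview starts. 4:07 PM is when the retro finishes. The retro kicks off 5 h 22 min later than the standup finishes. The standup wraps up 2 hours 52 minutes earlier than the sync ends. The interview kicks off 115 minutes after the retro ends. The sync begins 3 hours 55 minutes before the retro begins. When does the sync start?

12:07 PM

The interview starts at 4:07 PM + 115 min = 6:02 PM.
The sync ends at 6:02 PM − 270 min = 1:32 PM.
The standup ends at 1:32 PM − 172 min = 10:40 AM.
The retro starts at 10:40 AM + 322 min = 4:02 PM.
The sync starts at 4:02 PM − 235 min = 12:07 PM.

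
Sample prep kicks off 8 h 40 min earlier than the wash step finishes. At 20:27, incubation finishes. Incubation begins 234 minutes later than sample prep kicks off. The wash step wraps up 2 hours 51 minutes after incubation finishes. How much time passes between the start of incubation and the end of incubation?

The wash step ends at 20:27 + 171 min = 23:18.
Sample prep starts at 23:18 − 520 min = 14:38.
Incubation starts at 14:38 + 234 min = 18:32.
From 18:32 to 20:27 is 1 hour 55 minutes.

1 hour 55 minutes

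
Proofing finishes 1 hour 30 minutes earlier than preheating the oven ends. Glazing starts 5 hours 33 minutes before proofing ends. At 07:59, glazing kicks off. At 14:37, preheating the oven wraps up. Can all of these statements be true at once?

No

Proofing ends at 14:37 − 90 min = 13:07.
Glazing starts at 13:07 − 333 min = 07:34.
But glazing is also said to start at 07:59 — a 25-minute conflict.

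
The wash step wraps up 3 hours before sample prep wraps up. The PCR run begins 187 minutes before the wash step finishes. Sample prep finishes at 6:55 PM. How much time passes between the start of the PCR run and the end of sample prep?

The wash step ends at 6:55 PM − 180 min = 3:55 PM.
The PCR run starts at 3:55 PM − 187 min = 12:48 PM.
From 12:48 PM to 6:55 PM is 6 hours 7 minutes.

6 hours 7 minutes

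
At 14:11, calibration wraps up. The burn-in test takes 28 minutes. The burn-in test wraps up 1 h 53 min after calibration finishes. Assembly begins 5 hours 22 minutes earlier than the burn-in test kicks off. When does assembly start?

10:14

The burn-in test ends at 14:11 + 113 min = 16:04.
The burn-in test starts at 16:04 − 28 min = 15:36.
Assembly starts at 15:36 − 322 min = 10:14.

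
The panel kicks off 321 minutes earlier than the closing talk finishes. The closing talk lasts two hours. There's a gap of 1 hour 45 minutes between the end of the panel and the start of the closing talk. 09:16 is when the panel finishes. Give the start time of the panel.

07:40

The closing talk starts at 09:16 + 105 min = 11:01.
The closing talk ends at 11:01 + 120 min = 13:01.
The panel starts at 13:01 − 321 min = 07:40.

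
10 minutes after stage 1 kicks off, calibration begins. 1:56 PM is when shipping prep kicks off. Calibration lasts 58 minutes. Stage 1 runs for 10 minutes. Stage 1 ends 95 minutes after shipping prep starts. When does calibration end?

4:29 PM

Stage 1 ends at 1:56 PM + 95 min = 3:31 PM.
Stage 1 starts at 3:31 PM − 10 min = 3:21 PM.
Calibration starts at 3:21 PM + 10 min = 3:31 PM.
Calibration ends at 3:31 PM + 58 min = 4:29 PM.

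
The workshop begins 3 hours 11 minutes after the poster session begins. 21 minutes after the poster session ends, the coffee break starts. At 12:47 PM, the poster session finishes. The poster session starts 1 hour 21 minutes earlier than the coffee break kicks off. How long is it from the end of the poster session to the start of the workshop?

2 h 11 min

The coffee break starts at 12:47 PM + 21 min = 1:08 PM.
The poster session starts at 1:08 PM − 81 min = 11:47 AM.
The workshop starts at 11:47 AM + 191 min = 2:58 PM.
From 12:47 PM to 2:58 PM is 2 h 11 min.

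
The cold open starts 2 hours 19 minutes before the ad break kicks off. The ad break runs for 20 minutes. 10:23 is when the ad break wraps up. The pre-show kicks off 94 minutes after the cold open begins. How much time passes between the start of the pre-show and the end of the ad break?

65 minutes

The ad break starts at 10:23 − 20 min = 10:03.
The cold open starts at 10:03 − 139 min = 07:44.
The pre-show starts at 07:44 + 94 min = 09:18.
From 09:18 to 10:23 is 65 minutes.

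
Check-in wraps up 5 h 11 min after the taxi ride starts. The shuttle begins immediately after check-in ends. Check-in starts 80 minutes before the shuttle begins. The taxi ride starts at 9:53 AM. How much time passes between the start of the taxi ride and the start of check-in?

Check-in ends at 9:53 AM + 311 min = 3:04 PM.
So the shuttle starts at 3:04 PM.
Check-in starts at 3:04 PM − 80 min = 1:44 PM.
From 9:53 AM to 1:44 PM is 3 h 51 min.

3 h 51 min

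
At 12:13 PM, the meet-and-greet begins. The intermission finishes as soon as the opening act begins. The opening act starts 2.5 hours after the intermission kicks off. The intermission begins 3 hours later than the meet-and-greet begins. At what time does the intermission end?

The intermission starts at 12:13 PM + 180 min = 3:13 PM.
The opening act starts at 3:13 PM + 150 min = 5:43 PM.
So the intermission ends at 5:43 PM.

5:43 PM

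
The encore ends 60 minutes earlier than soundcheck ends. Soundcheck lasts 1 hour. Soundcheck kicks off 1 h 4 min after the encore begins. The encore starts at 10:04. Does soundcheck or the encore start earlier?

Soundcheck starts at 10:04 + 64 min = 11:08.
Soundcheck starts at 11:08 and the encore starts at 10:04, so the encore is first.

the encore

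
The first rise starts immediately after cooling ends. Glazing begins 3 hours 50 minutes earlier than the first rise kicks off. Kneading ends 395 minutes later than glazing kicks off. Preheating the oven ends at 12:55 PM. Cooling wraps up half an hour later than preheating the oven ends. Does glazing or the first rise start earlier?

glazing

Cooling ends at 12:55 PM + 30 min = 1:25 PM.
So the first rise starts at 1:25 PM.
Glazing starts at 1:25 PM − 230 min = 9:35 AM.
Glazing starts at 9:35 AM and the first rise starts at 1:25 PM, so glazing is first.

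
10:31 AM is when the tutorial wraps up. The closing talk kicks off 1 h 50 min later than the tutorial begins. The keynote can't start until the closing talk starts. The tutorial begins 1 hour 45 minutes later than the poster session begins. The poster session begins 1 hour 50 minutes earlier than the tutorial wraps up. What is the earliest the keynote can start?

The poster session starts at 10:31 AM − 110 min = 8:41 AM.
The tutorial starts at 8:41 AM + 105 min = 10:26 AM.
The closing talk starts at 10:26 AM + 110 min = 12:16 PM.
The keynote is bounded by the closing talk, so the earliest it can start is 12:16 PM.

12:16 PM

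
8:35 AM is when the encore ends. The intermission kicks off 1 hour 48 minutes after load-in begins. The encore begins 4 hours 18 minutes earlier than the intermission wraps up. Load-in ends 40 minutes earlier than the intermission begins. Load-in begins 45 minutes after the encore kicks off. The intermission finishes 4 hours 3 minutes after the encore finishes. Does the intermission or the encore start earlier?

the encore

The intermission ends at 8:35 AM + 243 min = 12:38 PM.
The encore starts at 12:38 PM − 258 min = 8:20 AM.
Load-in starts at 8:20 AM + 45 min = 9:05 AM.
The intermission starts at 9:05 AM + 108 min = 10:53 AM.
The intermission starts at 10:53 AM and the encore starts at 8:20 AM, so the encore is first.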